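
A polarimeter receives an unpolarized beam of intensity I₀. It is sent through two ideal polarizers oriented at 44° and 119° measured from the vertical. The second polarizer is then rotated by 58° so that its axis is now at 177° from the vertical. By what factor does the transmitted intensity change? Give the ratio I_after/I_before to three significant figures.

Before rotation:
Unpolarized light through the first polarizer → I₁ = ½ I₀, now polarized at 44°.
I₂ = I₁ cos²(119° − 44°) = 0.5 I₀ · cos²(75°) = 0.03349 I₀.
After rotation:
Unpolarized light through the first polarizer → I₁ = ½ I₀, now polarized at 44°.
Angle between axes 1 and 2: 47°. I₂ = 0.5 I₀ · cos²(47°) = 0.2326 I₀.
Ratio = 0.2326 / 0.03349 = 6.943.

I_new/I_old ≈ 6.94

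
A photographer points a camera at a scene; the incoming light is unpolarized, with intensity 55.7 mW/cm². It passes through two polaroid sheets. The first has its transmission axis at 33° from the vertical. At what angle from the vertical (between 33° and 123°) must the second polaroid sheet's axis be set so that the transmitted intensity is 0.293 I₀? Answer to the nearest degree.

θ ≈ 73°

Unpolarized light through the first polarizer → I₁ = ½ I₀, now polarized at 33°.
Need I₂/I₀ = 0.293, so cos²(θ − 33°) = 0.293 / 0.5 = 0.586.
θ − 33° = arccos(√0.586) = 40.0°, giving θ ≈ 33 + 40.0 = 73.0°.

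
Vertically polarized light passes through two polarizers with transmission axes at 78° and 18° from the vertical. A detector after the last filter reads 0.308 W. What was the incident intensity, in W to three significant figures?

By Malus's law, I₁ = I₀ cos²(78° − 0°) = I₀ cos²(78°) = 0.04323 I₀.
I₂ = I₁ cos²(18° − 78°) = 0.04323 I₀ · cos²(60°) = 0.01081 I₀.
So 0.308 W = 0.01081 I₀, giving I₀ = 0.308/0.01081 = 28.5 W.

I₀ ≈ 28.5 W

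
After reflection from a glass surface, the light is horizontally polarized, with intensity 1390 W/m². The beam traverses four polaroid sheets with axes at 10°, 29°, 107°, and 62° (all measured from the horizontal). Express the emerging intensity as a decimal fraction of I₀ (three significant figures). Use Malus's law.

By Malus's law, I₁ = 1390 W/m² · cos²(10°) = 1348 W/m².
I₂ = I₁ · cos²(19°) = 1348 · 0.894 = 1205 W/m².
I₃ = I₂ · cos²(78°) = 1205 · 0.04323 = 52.1 W/m².
I₄ = I₃ · cos²(45°) = 52.1 · 0.5 = 26.05 W/m².
Transmitted fraction = 0.01874.

I/I₀ ≈ 0.0187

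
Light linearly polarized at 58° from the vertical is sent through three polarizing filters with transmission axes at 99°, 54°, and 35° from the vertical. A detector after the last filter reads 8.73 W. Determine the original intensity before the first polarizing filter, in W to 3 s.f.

By Malus's law, I₁ = I₀ cos²(99° − 58°) = I₀ cos²(41°) = 0.5696 I₀.
I₂ = I₁ cos²(54° − 99°) = 0.5696 I₀ · cos²(45°) = 0.2848 I₀.
I₃ = I₂ cos²(35° − 54°) = 0.2848 I₀ · cos²(19°) = 0.2546 I₀.
So 8.73 W = 0.2546 I₀, giving I₀ = 8.73/0.2546 = 34.29 W.

I₀ ≈ 34.3 W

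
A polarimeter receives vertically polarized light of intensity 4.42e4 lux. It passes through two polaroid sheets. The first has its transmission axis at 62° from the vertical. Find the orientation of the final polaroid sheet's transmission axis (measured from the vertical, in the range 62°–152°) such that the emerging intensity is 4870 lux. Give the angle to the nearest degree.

I₁ = I₀ cos²(62° − 0°) = I₀ cos²(62°) = 0.2204 I₀.
Target fraction: 4870 / 4.42e4 lux = 0.1102 of I₀.
Need I₂/I₀ = 0.1102, so cos²(θ − 62°) = 0.1102 / 0.2204 = 0.4999.
θ − 62° = arccos(√0.4999) = 45.0°, giving θ ≈ 62 + 45.0 = 107.0°.

θ ≈ 107°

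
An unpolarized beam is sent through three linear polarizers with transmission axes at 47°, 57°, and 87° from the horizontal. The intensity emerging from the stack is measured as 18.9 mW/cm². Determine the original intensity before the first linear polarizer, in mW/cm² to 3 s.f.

Unpolarized light through the first polarizer → I₁ = ½ I₀, now polarized at 47°.
I₂ = I₁ cos²(57° − 47°) = 0.5 I₀ · cos²(10°) = 0.4849 I₀.
I₃ = I₂ cos²(87° − 57°) = 0.4849 I₀ · cos²(30°) = 0.3637 I₀.
So 18.9 mW/cm² = 0.3637 I₀, giving I₀ = 18.9/0.3637 = 51.97 mW/cm².

I₀ ≈ 52.0 mW/cm²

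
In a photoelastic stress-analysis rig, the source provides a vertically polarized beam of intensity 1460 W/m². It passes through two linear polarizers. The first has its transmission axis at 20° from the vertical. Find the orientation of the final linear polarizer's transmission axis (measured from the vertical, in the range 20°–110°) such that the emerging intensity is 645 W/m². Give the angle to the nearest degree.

θ ≈ 65°

I₁ = I₀ cos²(20° − 0°) = I₀ cos²(20°) = 0.883 I₀.
Target fraction: 645 / 1460 W/m² = 0.4418 of I₀.
Need I₂/I₀ = 0.4418, so cos²(θ − 20°) = 0.4418 / 0.883 = 0.5003.
θ − 20° = arccos(√0.5003) = 45.0°, giving θ ≈ 20 + 45.0 = 65.0°.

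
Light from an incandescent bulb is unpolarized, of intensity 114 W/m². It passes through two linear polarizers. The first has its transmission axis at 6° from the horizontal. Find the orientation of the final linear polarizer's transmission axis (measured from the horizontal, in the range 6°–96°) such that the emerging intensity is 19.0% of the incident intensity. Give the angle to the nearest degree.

θ ≈ 58°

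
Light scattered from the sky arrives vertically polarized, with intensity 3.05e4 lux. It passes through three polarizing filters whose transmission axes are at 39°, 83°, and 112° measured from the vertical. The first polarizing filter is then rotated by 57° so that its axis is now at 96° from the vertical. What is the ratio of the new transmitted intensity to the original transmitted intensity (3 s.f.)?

I_new/I_old ≈ 0.0332

Before rotation:
By Malus's law, I₁ = I₀ cos²(39° − 0°) = I₀ cos²(39°) = 0.604 I₀.
I₂ = I₁ cos²(83° − 39°) = 0.604 I₀ · cos²(44°) = 0.3125 I₀.
I₃ = I₂ cos²(112° − 83°) = 0.3125 I₀ · cos²(29°) = 0.2391 I₀.
After rotation:
I₁ = I₀ cos²(96° − 0°) = I₀ cos²(84°) = 0.01093 I₀.
I₂ = I₁ cos²(83° − 96°) = 0.01093 I₀ · cos²(13°) = 0.01037 I₀.
I₃ = I₂ cos²(112° − 83°) = 0.01037 I₀ · cos²(29°) = 0.007935 I₀.
Ratio = 0.007935 / 0.2391 = 0.03319.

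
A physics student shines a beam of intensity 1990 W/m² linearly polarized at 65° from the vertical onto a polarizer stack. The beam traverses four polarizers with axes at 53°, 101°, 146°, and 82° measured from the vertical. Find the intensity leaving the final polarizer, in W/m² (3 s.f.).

I ≈ 81.9 W/m²

I₁ = 1990 W/m² · cos²(12°) = 1904 W/m².
I₂ = I₁ · cos²(48°) = 1904 · 0.4477 = 852.5 W/m².
I₃ = I₂ · cos²(45°) = 852.5 · 0.5 = 426.2 W/m².
I₄ = I₃ · cos²(64°) = 426.2 · 0.1922 = 81.91 W/m².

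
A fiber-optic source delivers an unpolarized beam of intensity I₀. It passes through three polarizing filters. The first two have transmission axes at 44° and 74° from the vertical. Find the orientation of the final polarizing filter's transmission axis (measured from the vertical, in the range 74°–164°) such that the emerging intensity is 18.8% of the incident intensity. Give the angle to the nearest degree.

θ ≈ 119°

Unpolarized light through the first polarizer → I₁ = ½ I₀, now polarized at 44°.
I₂ = I₁ cos²(74° − 44°) = 0.5 I₀ · cos²(30°) = 0.375 I₀.
Need I₃/I₀ = 0.188, so cos²(θ − 74°) = 0.188 / 0.375 = 0.5013.
θ − 74° = arccos(√0.5013) = 44.9°, giving θ ≈ 74 + 44.9 = 118.9°.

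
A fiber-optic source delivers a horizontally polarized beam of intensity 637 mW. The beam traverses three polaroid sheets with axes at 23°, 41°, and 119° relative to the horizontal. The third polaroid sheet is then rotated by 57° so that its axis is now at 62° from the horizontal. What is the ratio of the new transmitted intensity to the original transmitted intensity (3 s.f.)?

I_new/I_old ≈ 20.2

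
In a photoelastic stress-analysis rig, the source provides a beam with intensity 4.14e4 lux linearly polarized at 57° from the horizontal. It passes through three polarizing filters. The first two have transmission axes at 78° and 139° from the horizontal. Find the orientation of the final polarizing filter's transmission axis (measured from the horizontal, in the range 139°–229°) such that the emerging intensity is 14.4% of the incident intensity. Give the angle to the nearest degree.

I₁ = I₀ cos²(78° − 57°) = I₀ cos²(21°) = 0.8716 I₀.
I₂ = I₁ cos²(139° − 78°) = 0.8716 I₀ · cos²(61°) = 0.2049 I₀.
Need I₃/I₀ = 0.144, so cos²(θ − 139°) = 0.144 / 0.2049 = 0.7029.
θ − 139° = arccos(√0.7029) = 33.0°, giving θ ≈ 139 + 33.0 = 172.0°.

θ ≈ 172°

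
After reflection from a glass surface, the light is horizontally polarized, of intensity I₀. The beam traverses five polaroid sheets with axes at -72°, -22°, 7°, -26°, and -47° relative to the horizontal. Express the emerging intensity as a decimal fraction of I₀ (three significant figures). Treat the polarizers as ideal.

≈ 0.0185 I₀

I₁ = I₀ cos²(-72° − 0°) = I₀ cos²(72°) = 0.09549 I₀.
I₂ = I₁ cos²(-22° + 72°) = 0.09549 I₀ · cos²(50°) = 0.03945 I₀.
I₃ = I₂ cos²(7° + 22°) = 0.03945 I₀ · cos²(29°) = 0.03018 I₀.
I₄ = I₃ cos²(-26° − 7°) = 0.03018 I₀ · cos²(33°) = 0.02123 I₀.
I₅ = I₄ cos²(-47° + 26°) = 0.02123 I₀ · cos²(21°) = 0.0185 I₀.
Transmitted fraction = 0.0185.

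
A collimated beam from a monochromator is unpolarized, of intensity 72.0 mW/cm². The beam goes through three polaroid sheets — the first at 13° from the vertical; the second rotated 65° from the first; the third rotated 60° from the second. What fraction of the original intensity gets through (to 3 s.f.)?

I/I₀ ≈ 0.0223

Unpolarized light through the first polarizer → I₁ = 72.0 mW/cm²/2 = 36 mW/cm², polarized at 13°.
I₂ = I₁ · cos²(65°) = 36 · 0.1786 = 6.43 mW/cm².
I₃ = I₂ · cos²(60°) = 6.43 · 0.25 = 1.607 mW/cm².
Transmitted fraction = 0.02233.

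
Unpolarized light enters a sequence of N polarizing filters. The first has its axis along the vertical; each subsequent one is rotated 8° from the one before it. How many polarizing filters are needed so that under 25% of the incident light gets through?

N = 37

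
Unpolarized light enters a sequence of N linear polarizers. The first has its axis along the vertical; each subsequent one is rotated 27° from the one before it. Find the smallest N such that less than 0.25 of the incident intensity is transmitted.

First polarizer halves the unpolarized light: factor 1/2.
Each further stage multiplies by cos²(27°) = 0.7939.
After N polarizers: T = 0.5·0.7939^(N−1). Require T < 0.25 ⇒ N−1 > ln(0.25/0.5)/ln(0.7939) = 3.00, so N−1 ≥ 4 and N = 5.
Check: N=5 gives T = 0.1986 < 0.25; N=4 gives T = 0.2502.

N = 5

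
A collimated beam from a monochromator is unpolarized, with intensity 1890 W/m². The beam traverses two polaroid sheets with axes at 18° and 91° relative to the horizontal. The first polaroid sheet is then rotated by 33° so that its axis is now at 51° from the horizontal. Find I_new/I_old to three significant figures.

I_new/I_old ≈ 6.86

Before rotation:
Unpolarized light through the first polarizer → I₁ = ½ I₀, now polarized at 18°.
I₂ = I₁ cos²(91° − 18°) = 0.5 I₀ · cos²(73°) = 0.04274 I₀.
After rotation:
Unpolarized light through the first polarizer → I₁ = ½ I₀, now polarized at 51°.
I₂ = I₁ cos²(91° − 51°) = 0.5 I₀ · cos²(40°) = 0.2934 I₀.
Ratio = 0.2934 / 0.04274 = 6.865.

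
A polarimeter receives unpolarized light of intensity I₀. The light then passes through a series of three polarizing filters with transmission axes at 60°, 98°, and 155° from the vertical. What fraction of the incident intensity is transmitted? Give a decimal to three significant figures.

≈ 0.0921 I₀

Unpolarized light through the first polarizer → I₁ = ½ I₀, now polarized at 60°.
I₂ = I₁ cos²(98° − 60°) = 0.5 I₀ · cos²(38°) = 0.3105 I₀.
I₃ = I₂ cos²(155° − 98°) = 0.3105 I₀ · cos²(57°) = 0.0921 I₀.
Transmitted fraction = 0.0921.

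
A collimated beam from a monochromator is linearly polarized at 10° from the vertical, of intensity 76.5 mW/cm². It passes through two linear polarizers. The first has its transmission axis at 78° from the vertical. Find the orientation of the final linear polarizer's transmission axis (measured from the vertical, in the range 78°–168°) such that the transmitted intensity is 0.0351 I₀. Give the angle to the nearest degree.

I₁ = I₀ cos²(78° − 10°) = I₀ cos²(68°) = 0.1403 I₀.
Need I₂/I₀ = 0.0351, so cos²(θ − 78°) = 0.0351 / 0.1403 = 0.2501.
θ − 78° = arccos(√0.2501) = 60.0°, giving θ ≈ 78 + 60.0 = 138.0°.

θ ≈ 138°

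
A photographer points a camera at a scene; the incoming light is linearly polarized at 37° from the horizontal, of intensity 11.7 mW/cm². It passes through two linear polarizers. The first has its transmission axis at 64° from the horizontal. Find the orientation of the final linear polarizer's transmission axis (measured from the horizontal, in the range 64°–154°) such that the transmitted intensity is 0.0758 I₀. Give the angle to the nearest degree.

θ ≈ 136°

By Malus's law, I₁ = I₀ cos²(64° − 37°) = I₀ cos²(27°) = 0.7939 I₀.
Need I₂/I₀ = 0.0758, so cos²(θ − 64°) = 0.0758 / 0.7939 = 0.09548.
θ − 64° = arccos(√0.09548) = 72.0°, giving θ ≈ 64 + 72.0 = 136.0°.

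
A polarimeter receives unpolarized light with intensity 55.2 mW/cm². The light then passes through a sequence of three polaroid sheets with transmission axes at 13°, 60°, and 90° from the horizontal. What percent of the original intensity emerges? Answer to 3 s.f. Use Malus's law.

≈ 17.4%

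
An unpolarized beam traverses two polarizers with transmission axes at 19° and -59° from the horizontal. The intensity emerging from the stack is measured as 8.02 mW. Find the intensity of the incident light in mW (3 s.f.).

Unpolarized light through the first polarizer → I₁ = ½ I₀, now polarized at 19°.
I₂ = I₁ cos²(-59° − 19°) = 0.5 I₀ · cos²(78°) = 0.02161 I₀.
So 8.02 mW = 0.02161 I₀, giving I₀ = 8.02/0.02161 = 371.1 mW.

I₀ ≈ 371 mW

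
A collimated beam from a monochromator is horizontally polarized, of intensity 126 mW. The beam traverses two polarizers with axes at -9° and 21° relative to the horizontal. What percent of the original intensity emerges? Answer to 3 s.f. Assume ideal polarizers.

I₁ = 126 mW · cos²(9°) = 122.9 mW.
I₂ = I₁ · cos²(30°) = 122.9 · 0.75 = 92.19 mW.
That is 73.16% of the incident intensity.

≈ 73.2%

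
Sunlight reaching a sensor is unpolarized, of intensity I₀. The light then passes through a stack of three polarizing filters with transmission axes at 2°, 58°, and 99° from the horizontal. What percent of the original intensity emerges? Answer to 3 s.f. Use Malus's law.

Unpolarized light through the first polarizer → I₁ = ½ I₀, now polarized at 2°.
I₂ = I₁ cos²(58° − 2°) = 0.5 I₀ · cos²(56°) = 0.1563 I₀.
I₃ = I₂ cos²(99° − 58°) = 0.1563 I₀ · cos²(41°) = 0.08905 I₀.
That is 8.905% of the incident intensity.

≈ 8.91%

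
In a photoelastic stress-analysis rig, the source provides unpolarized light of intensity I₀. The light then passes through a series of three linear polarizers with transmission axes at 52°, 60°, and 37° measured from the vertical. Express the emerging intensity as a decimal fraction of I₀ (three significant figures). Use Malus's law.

≈ 0.415 I₀

Unpolarized light through the first polarizer → I₁ = ½ I₀, now polarized at 52°.
I₂ = I₁ cos²(60° − 52°) = 0.5 I₀ · cos²(8°) = 0.4903 I₀.
I₃ = I₂ cos²(37° − 60°) = 0.4903 I₀ · cos²(23°) = 0.4155 I₀.
Transmitted fraction = 0.4155.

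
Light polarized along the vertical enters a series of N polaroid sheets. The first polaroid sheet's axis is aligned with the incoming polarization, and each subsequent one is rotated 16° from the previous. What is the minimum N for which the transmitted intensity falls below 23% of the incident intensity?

First polarizer is aligned with the polarization: full transmission.
Each further stage multiplies by cos²(16°) = 0.924.
After N polarizers: T = 0.924^(N−1). Require T < 0.23 ⇒ N−1 > ln(0.23)/ln(0.924) = 18.60, so N−1 ≥ 19 and N = 20.
Check: N=20 gives T = 0.2228 < 0.23; N=19 gives T = 0.2412.

N = 20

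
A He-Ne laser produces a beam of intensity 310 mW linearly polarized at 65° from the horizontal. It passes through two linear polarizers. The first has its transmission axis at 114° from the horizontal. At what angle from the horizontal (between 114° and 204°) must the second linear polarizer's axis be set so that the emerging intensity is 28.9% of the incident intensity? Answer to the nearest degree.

θ ≈ 149°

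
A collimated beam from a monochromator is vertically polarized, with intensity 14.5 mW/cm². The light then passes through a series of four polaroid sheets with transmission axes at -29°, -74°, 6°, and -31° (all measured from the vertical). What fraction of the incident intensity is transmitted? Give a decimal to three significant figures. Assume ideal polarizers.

By Malus's law, I₁ = 14.5 mW/cm² · cos²(29°) = 11.09 mW/cm².
I₂ = I₁ · cos²(45°) = 11.09 · 0.5 = 5.546 mW/cm².
I₃ = I₂ · cos²(80°) = 5.546 · 0.03015 = 0.1672 mW/cm².
I₄ = I₃ · cos²(37°) = 0.1672 · 0.6378 = 0.1067 mW/cm².
Transmitted fraction = 0.007356.

I/I₀ ≈ 0.00736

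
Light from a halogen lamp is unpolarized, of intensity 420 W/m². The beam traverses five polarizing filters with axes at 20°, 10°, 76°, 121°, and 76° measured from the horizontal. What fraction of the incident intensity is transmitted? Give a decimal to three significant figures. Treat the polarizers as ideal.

Unpolarized light through the first polarizer → I₁ = 420 W/m²/2 = 210 W/m², polarized at 20°.
I₂ = I₁ · cos²(10°) = 210 · 0.9698 = 203.7 W/m².
I₃ = I₂ · cos²(66°) = 203.7 · 0.1654 = 33.69 W/m².
I₄ = I₃ · cos²(45°) = 33.69 · 0.5 = 16.85 W/m².
I₅ = I₄ · cos²(45°) = 16.85 · 0.5 = 8.423 W/m².
Transmitted fraction = 0.02006.

I/I₀ ≈ 0.0201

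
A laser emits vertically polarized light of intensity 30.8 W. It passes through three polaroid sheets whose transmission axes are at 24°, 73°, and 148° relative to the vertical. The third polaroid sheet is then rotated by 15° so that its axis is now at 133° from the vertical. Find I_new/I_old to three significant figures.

I_new/I_old ≈ 3.73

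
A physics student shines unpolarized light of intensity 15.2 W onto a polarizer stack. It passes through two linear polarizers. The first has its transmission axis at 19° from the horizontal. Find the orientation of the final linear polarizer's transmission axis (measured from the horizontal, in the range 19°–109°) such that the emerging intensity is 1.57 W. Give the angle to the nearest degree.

Unpolarized light through the first polarizer → I₁ = ½ I₀, now polarized at 19°.
Target fraction: 1.57 / 15.2 W = 0.1033 of I₀.
Need I₂/I₀ = 0.1033, so cos²(θ − 19°) = 0.1033 / 0.5 = 0.2066.
θ − 19° = arccos(√0.2066) = 63.0°, giving θ ≈ 19 + 63.0 = 82.0°.

θ ≈ 82°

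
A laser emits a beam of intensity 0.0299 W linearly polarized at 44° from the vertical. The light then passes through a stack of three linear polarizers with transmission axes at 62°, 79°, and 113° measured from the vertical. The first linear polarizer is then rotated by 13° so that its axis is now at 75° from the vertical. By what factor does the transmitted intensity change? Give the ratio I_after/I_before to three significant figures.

I_new/I_old ≈ 0.884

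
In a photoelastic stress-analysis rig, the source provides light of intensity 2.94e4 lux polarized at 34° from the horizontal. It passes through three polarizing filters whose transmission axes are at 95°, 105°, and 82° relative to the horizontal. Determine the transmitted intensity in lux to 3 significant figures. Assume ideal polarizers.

I ≈ 5680 lux

By Malus's law, I₁ = 2.94e4 lux · cos²(61°) = 6910 lux.
I₂ = I₁ · cos²(10°) = 6910 · 0.9698 = 6702 lux.
I₃ = I₂ · cos²(23°) = 6702 · 0.8473 = 5679 lux.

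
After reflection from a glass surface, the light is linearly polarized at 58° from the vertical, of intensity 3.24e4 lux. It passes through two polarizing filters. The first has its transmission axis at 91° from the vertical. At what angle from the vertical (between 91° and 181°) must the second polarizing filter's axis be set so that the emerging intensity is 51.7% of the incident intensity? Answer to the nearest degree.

I₁ = I₀ cos²(91° − 58°) = I₀ cos²(33°) = 0.7034 I₀.
Need I₂/I₀ = 0.517, so cos²(θ − 91°) = 0.517 / 0.7034 = 0.735.
θ − 91° = arccos(√0.735) = 31.0°, giving θ ≈ 91 + 31.0 = 122.0°.

θ ≈ 122°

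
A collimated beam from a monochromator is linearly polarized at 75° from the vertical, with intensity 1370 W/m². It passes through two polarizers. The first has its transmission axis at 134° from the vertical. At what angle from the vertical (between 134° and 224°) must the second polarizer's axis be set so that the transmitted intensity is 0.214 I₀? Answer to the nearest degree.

I₁ = I₀ cos²(134° − 75°) = I₀ cos²(59°) = 0.2653 I₀.
Need I₂/I₀ = 0.214, so cos²(θ − 134°) = 0.214 / 0.2653 = 0.8067.
θ − 134° = arccos(√0.8067) = 26.1°, giving θ ≈ 134 + 26.1 = 160.1°.

θ ≈ 160°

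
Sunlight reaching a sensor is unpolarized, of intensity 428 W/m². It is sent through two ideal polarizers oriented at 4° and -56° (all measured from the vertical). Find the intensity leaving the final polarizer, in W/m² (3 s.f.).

I ≈ 53.5 W/m²

Unpolarized light through the first polarizer → I₁ = 428 W/m²/2 = 214 W/m², polarized at 4°.
I₂ = I₁ · cos²(60°) = 214 · 0.25 = 53.5 W/m².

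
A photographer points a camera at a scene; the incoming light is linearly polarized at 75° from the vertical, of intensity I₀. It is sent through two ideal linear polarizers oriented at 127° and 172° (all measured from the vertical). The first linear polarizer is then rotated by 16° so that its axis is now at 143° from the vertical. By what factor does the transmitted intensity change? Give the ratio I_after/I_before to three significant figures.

Before rotation:
I₁ = I₀ cos²(127° − 75°) = I₀ cos²(52°) = 0.379 I₀.
I₂ = I₁ cos²(172° − 127°) = 0.379 I₀ · cos²(45°) = 0.1895 I₀.
After rotation:
I₁ = I₀ cos²(143° − 75°) = I₀ cos²(68°) = 0.1403 I₀.
I₂ = I₁ cos²(172° − 143°) = 0.1403 I₀ · cos²(29°) = 0.1073 I₀.
Ratio = 0.1073 / 0.1895 = 0.5664.

I_new/I_old ≈ 0.566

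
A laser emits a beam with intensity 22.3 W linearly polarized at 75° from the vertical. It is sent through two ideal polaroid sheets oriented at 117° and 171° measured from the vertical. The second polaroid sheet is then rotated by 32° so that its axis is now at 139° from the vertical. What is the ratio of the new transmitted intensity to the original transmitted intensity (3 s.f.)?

Before rotation:
By Malus's law, I₁ = I₀ cos²(117° − 75°) = I₀ cos²(42°) = 0.5523 I₀.
I₂ = I₁ cos²(171° − 117°) = 0.5523 I₀ · cos²(54°) = 0.1908 I₀.
After rotation:
I₁ = I₀ cos²(117° − 75°) = I₀ cos²(42°) = 0.5523 I₀.
I₂ = I₁ cos²(139° − 117°) = 0.5523 I₀ · cos²(22°) = 0.4748 I₀.
Ratio = 0.4748 / 0.1908 = 2.488.

I_new/I_old ≈ 2.49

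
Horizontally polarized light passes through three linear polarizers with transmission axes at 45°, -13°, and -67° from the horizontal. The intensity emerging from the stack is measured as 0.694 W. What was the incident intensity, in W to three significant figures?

By Malus's law, I₁ = I₀ cos²(45° − 0°) = I₀ cos²(45°) = 0.5 I₀.
I₂ = I₁ cos²(-13° − 45°) = 0.5 I₀ · cos²(58°) = 0.1404 I₀.
I₃ = I₂ cos²(-67° + 13°) = 0.1404 I₀ · cos²(54°) = 0.04851 I₀.
So 0.694 W = 0.04851 I₀, giving I₀ = 0.694/0.04851 = 14.31 W.

I₀ ≈ 14.3 W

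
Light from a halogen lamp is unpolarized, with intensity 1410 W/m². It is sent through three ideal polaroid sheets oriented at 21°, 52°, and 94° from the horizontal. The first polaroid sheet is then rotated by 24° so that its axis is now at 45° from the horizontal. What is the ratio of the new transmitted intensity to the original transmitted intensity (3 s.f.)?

I_new/I_old ≈ 1.34

Before rotation:
Unpolarized light through the first polarizer → I₁ = ½ I₀, now polarized at 21°.
I₂ = I₁ cos²(52° − 21°) = 0.5 I₀ · cos²(31°) = 0.3674 I₀.
I₃ = I₂ cos²(94° − 52°) = 0.3674 I₀ · cos²(42°) = 0.2029 I₀.
After rotation:
Unpolarized light through the first polarizer → I₁ = ½ I₀, now polarized at 45°.
I₂ = I₁ cos²(52° − 45°) = 0.5 I₀ · cos²(7°) = 0.4926 I₀.
I₃ = I₂ cos²(94° − 52°) = 0.4926 I₀ · cos²(42°) = 0.272 I₀.
Ratio = 0.272 / 0.2029 = 1.341.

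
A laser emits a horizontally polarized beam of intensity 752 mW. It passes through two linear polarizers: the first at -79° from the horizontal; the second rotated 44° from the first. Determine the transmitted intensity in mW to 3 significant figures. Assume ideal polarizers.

I ≈ 14.2 mW

I₁ = 752 mW · cos²(79°) = 27.38 mW.
I₂ = I₁ · cos²(44°) = 27.38 · 0.5174 = 14.17 mW.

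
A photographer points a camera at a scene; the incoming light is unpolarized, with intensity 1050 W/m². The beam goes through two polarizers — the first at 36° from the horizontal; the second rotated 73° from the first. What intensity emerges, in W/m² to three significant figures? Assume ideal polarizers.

Unpolarized light through the first polarizer → I₁ = 1050 W/m²/2 = 525 W/m², polarized at 36°.
I₂ = I₁ · cos²(73°) = 525 · 0.08548 = 44.88 W/m².

I ≈ 44.9 W/m²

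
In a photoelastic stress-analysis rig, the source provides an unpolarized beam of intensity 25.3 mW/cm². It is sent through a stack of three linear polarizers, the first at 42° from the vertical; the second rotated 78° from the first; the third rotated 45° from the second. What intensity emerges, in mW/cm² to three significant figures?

Unpolarized light through the first polarizer → I₁ = 25.3 mW/cm²/2 = 12.65 mW/cm², polarized at 42°.
I₂ = I₁ · cos²(78°) = 12.65 · 0.04323 = 0.5468 mW/cm².
I₃ = I₂ · cos²(45°) = 0.5468 · 0.5 = 0.2734 mW/cm².

I ≈ 0.273 mW/cm²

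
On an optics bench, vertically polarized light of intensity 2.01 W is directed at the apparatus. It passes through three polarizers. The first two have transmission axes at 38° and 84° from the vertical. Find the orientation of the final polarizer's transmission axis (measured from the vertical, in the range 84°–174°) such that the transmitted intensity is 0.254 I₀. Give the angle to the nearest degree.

θ ≈ 107°

By Malus's law, I₁ = I₀ cos²(38° − 0°) = I₀ cos²(38°) = 0.621 I₀.
I₂ = I₁ cos²(84° − 38°) = 0.621 I₀ · cos²(46°) = 0.2996 I₀.
Need I₃/I₀ = 0.254, so cos²(θ − 84°) = 0.254 / 0.2996 = 0.8477.
θ − 84° = arccos(√0.8477) = 23.0°, giving θ ≈ 84 + 23.0 = 107.0°.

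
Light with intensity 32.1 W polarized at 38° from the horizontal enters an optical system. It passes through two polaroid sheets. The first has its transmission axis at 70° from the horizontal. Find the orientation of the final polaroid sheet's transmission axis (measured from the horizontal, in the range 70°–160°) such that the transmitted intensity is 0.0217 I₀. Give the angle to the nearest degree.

θ ≈ 150°

I₁ = I₀ cos²(70° − 38°) = I₀ cos²(32°) = 0.7192 I₀.
Need I₂/I₀ = 0.0217, so cos²(θ − 70°) = 0.0217 / 0.7192 = 0.03017.
θ − 70° = arccos(√0.03017) = 80.0°, giving θ ≈ 70 + 80.0 = 150.0°.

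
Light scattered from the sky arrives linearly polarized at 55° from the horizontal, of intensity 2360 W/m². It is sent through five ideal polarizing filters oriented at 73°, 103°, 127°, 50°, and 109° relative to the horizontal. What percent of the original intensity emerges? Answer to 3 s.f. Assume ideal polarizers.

≈ 0.760%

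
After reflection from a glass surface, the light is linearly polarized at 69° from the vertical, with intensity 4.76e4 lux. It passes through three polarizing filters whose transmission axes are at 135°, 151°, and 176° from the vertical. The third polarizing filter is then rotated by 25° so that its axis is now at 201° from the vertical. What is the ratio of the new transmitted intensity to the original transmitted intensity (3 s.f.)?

I_new/I_old ≈ 0.503

Before rotation:
By Malus's law, I₁ = I₀ cos²(135° − 69°) = I₀ cos²(66°) = 0.1654 I₀.
I₂ = I₁ cos²(151° − 135°) = 0.1654 I₀ · cos²(16°) = 0.1529 I₀.
I₃ = I₂ cos²(176° − 151°) = 0.1529 I₀ · cos²(25°) = 0.1256 I₀.
After rotation:
I₁ = I₀ cos²(135° − 69°) = I₀ cos²(66°) = 0.1654 I₀.
I₂ = I₁ cos²(151° − 135°) = 0.1654 I₀ · cos²(16°) = 0.1529 I₀.
I₃ = I₂ cos²(201° − 151°) = 0.1529 I₀ · cos²(50°) = 0.06316 I₀.
Ratio = 0.06316 / 0.1256 = 0.503.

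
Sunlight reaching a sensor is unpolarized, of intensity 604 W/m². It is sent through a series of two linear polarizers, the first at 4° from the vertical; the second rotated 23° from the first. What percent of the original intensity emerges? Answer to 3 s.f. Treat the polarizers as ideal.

≈ 42.4%

Unpolarized light through the first polarizer → I₁ = 604 W/m²/2 = 302 W/m², polarized at 4°.
I₂ = I₁ · cos²(23°) = 302 · 0.8473 = 255.9 W/m².
That is 42.37% of the incident intensity.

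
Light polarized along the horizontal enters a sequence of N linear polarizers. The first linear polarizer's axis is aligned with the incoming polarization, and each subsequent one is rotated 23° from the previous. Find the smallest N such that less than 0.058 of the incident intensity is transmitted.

N = 19

First polarizer is aligned with the polarization: full transmission.
Each further stage multiplies by cos²(23°) = 0.8473.
After N polarizers: T = 0.8473^(N−1). Require T < 0.058 ⇒ N−1 > ln(0.058)/ln(0.8473) = 17.19, so N−1 ≥ 18 and N = 19.
Check: N=19 gives T = 0.05069 < 0.058; N=18 gives T = 0.05983.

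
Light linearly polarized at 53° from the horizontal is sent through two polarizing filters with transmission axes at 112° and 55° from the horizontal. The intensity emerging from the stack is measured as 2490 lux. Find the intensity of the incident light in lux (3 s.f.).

I₁ = I₀ cos²(112° − 53°) = I₀ cos²(59°) = 0.2653 I₀.
I₂ = I₁ cos²(55° − 112°) = 0.2653 I₀ · cos²(57°) = 0.07869 I₀.
So 2490 lux = 0.07869 I₀, giving I₀ = 2490/0.07869 = 3.164e+04 lux.

I₀ ≈ 3.16e4 lux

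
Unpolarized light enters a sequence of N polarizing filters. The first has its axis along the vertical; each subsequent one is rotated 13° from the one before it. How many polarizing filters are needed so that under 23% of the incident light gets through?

First polarizer halves the unpolarized light: factor 1/2.
Each further stage multiplies by cos²(13°) = 0.9494.
After N polarizers: T = 0.5·0.9494^(N−1). Require T < 0.23 ⇒ N−1 > ln(0.23/0.5)/ln(0.9494) = 14.95, so N−1 ≥ 15 and N = 16.
Check: N=16 gives T = 0.2294 < 0.23; N=15 gives T = 0.2417.

N = 16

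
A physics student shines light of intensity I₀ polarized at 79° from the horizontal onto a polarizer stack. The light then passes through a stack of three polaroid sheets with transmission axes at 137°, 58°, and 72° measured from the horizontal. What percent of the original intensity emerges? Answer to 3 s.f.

≈ 0.963%

I₁ = I₀ cos²(137° − 79°) = I₀ cos²(58°) = 0.2808 I₀.
I₂ = I₁ cos²(58° − 137°) = 0.2808 I₀ · cos²(79°) = 0.01022 I₀.
I₃ = I₂ cos²(72° − 58°) = 0.01022 I₀ · cos²(14°) = 0.009626 I₀.
That is 0.9626% of the incident intensity.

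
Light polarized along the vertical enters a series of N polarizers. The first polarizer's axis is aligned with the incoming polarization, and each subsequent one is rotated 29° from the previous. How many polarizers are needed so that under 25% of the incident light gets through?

First polarizer is aligned with the polarization: full transmission.
Each further stage multiplies by cos²(29°) = 0.765.
After N polarizers: T = 0.765^(N−1). Require T < 0.25 ⇒ N−1 > ln(0.25)/ln(0.765) = 5.17, so N−1 ≥ 6 and N = 7.
Check: N=7 gives T = 0.2004 < 0.25; N=6 gives T = 0.2619.

N = 7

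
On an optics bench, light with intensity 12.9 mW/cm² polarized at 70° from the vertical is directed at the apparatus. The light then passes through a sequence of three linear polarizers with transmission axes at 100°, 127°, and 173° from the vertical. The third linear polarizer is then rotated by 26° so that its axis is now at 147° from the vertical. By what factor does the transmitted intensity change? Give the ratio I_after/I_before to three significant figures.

Before rotation:
By Malus's law, I₁ = I₀ cos²(100° − 70°) = I₀ cos²(30°) = 0.75 I₀.
I₂ = I₁ cos²(127° − 100°) = 0.75 I₀ · cos²(27°) = 0.5954 I₀.
I₃ = I₂ cos²(173° − 127°) = 0.5954 I₀ · cos²(46°) = 0.2873 I₀.
After rotation:
I₁ = I₀ cos²(100° − 70°) = I₀ cos²(30°) = 0.75 I₀.
I₂ = I₁ cos²(127° − 100°) = 0.75 I₀ · cos²(27°) = 0.5954 I₀.
I₃ = I₂ cos²(147° − 127°) = 0.5954 I₀ · cos²(20°) = 0.5258 I₀.
Ratio = 0.5258 / 0.2873 = 1.83.

I_new/I_old ≈ 1.83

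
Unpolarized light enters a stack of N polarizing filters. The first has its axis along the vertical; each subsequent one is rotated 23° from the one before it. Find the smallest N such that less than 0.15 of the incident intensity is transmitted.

N = 9

First polarizer halves the unpolarized light: factor 1/2.
Each further stage multiplies by cos²(23°) = 0.8473.
After N polarizers: T = 0.5·0.8473^(N−1). Require T < 0.15 ⇒ N−1 > ln(0.15/0.5)/ln(0.8473) = 7.27, so N−1 ≥ 8 and N = 9.
Check: N=9 gives T = 0.1329 < 0.15; N=8 gives T = 0.1568.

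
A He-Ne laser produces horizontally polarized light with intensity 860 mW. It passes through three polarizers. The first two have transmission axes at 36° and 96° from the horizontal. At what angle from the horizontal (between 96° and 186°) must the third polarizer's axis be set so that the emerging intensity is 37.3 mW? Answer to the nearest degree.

By Malus's law, I₁ = I₀ cos²(36° − 0°) = I₀ cos²(36°) = 0.6545 I₀.
I₂ = I₁ cos²(96° − 36°) = 0.6545 I₀ · cos²(60°) = 0.1636 I₀.
Target fraction: 37.3 / 860 mW = 0.04337 of I₀.
Need I₃/I₀ = 0.04337, so cos²(θ − 96°) = 0.04337 / 0.1636 = 0.2651.
θ − 96° = arccos(√0.2651) = 59.0°, giving θ ≈ 96 + 59.0 = 155.0°.

θ ≈ 155°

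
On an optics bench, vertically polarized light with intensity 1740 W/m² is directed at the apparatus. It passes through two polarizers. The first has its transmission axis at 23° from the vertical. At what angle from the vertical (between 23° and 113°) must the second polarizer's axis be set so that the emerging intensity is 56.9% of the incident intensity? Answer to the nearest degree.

I₁ = I₀ cos²(23° − 0°) = I₀ cos²(23°) = 0.8473 I₀.
Need I₂/I₀ = 0.569, so cos²(θ − 23°) = 0.569 / 0.8473 = 0.6715.
θ − 23° = arccos(√0.6715) = 35.0°, giving θ ≈ 23 + 35.0 = 58.0°.

θ ≈ 58°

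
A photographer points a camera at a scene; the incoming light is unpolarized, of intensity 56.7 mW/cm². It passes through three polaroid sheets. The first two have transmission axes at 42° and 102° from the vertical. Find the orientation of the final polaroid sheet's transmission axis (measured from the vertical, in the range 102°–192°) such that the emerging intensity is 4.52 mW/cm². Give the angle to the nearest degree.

Unpolarized light through the first polarizer → I₁ = ½ I₀, now polarized at 42°.
I₂ = I₁ cos²(102° − 42°) = 0.5 I₀ · cos²(60°) = 0.125 I₀.
Target fraction: 4.52 / 56.7 mW/cm² = 0.07972 of I₀.
Need I₃/I₀ = 0.07972, so cos²(θ − 102°) = 0.07972 / 0.125 = 0.6377.
θ − 102° = arccos(√0.6377) = 37.0°, giving θ ≈ 102 + 37.0 = 139.0°.

θ ≈ 139°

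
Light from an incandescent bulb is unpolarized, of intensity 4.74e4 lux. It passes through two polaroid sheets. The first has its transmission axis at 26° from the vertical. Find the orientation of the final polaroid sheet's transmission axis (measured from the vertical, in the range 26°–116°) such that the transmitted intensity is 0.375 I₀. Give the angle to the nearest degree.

θ ≈ 56°

Unpolarized light through the first polarizer → I₁ = ½ I₀, now polarized at 26°.
Need I₂/I₀ = 0.375, so cos²(θ − 26°) = 0.375 / 0.5 = 0.75.
θ − 26° = arccos(√0.75) = 30.0°, giving θ ≈ 26 + 30.0 = 56.0°.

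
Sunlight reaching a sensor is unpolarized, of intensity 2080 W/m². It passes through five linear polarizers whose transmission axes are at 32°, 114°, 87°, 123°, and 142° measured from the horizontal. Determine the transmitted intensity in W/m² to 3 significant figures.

Unpolarized light through the first polarizer → I₁ = 2080 W/m²/2 = 1040 W/m², polarized at 32°.
I₂ = I₁ · cos²(82°) = 1040 · 0.01937 = 20.14 W/m².
I₃ = I₂ · cos²(27°) = 20.14 · 0.7939 = 15.99 W/m².
I₄ = I₃ · cos²(36°) = 15.99 · 0.6545 = 10.47 W/m².
I₅ = I₄ · cos²(19°) = 10.47 · 0.894 = 9.358 W/m².

I ≈ 9.36 W/m²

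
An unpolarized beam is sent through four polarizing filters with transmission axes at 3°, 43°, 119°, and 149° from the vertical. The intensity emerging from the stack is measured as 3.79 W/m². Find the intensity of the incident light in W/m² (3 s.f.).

I₀ ≈ 294 W/m²

Unpolarized light through the first polarizer → I₁ = ½ I₀, now polarized at 3°.
I₂ = I₁ cos²(43° − 3°) = 0.5 I₀ · cos²(40°) = 0.2934 I₀.
I₃ = I₂ cos²(119° − 43°) = 0.2934 I₀ · cos²(76°) = 0.01717 I₀.
I₄ = I₃ cos²(149° − 119°) = 0.01717 I₀ · cos²(30°) = 0.01288 I₀.
So 3.79 W/m² = 0.01288 I₀, giving I₀ = 3.79/0.01288 = 294.3 W/m².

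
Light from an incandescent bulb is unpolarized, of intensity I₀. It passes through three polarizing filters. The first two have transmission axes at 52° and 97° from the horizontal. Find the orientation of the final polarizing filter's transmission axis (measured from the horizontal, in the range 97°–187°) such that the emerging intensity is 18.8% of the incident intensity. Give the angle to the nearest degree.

Unpolarized light through the first polarizer → I₁ = ½ I₀, now polarized at 52°.
I₂ = I₁ cos²(97° − 52°) = 0.5 I₀ · cos²(45°) = 0.25 I₀.
Need I₃/I₀ = 0.188, so cos²(θ − 97°) = 0.188 / 0.25 = 0.752.
θ − 97° = arccos(√0.752) = 29.9°, giving θ ≈ 97 + 29.9 = 126.9°.

θ ≈ 127°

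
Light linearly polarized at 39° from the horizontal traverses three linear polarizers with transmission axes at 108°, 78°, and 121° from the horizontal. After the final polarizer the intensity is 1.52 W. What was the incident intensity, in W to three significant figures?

By Malus's law, I₁ = I₀ cos²(108° − 39°) = I₀ cos²(69°) = 0.1284 I₀.
I₂ = I₁ cos²(78° − 108°) = 0.1284 I₀ · cos²(30°) = 0.09632 I₀.
I₃ = I₂ cos²(121° − 78°) = 0.09632 I₀ · cos²(43°) = 0.05152 I₀.
So 1.52 W = 0.05152 I₀, giving I₀ = 1.52/0.05152 = 29.5 W.

I₀ ≈ 29.5 W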